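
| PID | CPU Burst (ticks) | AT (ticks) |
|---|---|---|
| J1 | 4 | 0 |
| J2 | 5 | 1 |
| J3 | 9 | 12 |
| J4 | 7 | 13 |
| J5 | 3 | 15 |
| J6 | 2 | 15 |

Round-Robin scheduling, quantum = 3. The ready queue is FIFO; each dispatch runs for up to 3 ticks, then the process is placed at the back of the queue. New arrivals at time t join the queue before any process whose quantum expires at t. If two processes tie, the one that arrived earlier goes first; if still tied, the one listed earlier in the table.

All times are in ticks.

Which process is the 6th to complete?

Timeline: | J1 0-3 | J2 3-6 | J1 6-7 | J2 7-9 | idle 9-12 | J3 12-15 | J4 15-18 | J5 18-21 | J6 21-23 | J3 23-26 | J4 26-29 | J3 29-32 | J4 32-33 |
Completion: J1=7  J2=9  J3=32  J4=33  J5=21  J6=23
Turnaround (C−A): J1=7  J2=8  J3=20  J4=20  J5=6  J6=8
Finish order: J1 → J2 → J5 → J6 → J3 → J4

J4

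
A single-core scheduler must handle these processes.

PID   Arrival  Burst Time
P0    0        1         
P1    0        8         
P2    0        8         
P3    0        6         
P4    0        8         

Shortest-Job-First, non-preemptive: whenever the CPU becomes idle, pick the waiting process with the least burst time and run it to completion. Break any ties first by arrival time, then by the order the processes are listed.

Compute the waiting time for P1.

7

Gantt: | P0 0-1 | P3 1-7 | P1 7-15 | P2 15-23 | P4 23-31 |
Completion: P0=1  P1=15  P2=23  P3=7  P4=31
Waiting(P1) = turnaround − burst = 15 − 8 = 7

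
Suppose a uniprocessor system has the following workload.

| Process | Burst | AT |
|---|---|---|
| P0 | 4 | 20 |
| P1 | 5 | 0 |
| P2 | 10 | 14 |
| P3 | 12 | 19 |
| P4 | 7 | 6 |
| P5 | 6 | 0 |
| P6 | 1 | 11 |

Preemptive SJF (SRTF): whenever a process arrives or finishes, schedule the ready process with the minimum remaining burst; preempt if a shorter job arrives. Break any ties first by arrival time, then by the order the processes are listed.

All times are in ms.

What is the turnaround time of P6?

Timeline: | P1 0-5 | P5 5-11 | P6 11-12 | P4 12-19 | P2 19-20 | P0 20-24 | P2 24-33 | P3 33-45 |
Completion: P0=24  P1=5  P2=33  P3=45  P4=19  P5=11  P6=12
Turnaround(P6) = completion − arrival = 12 − 11 = 1

1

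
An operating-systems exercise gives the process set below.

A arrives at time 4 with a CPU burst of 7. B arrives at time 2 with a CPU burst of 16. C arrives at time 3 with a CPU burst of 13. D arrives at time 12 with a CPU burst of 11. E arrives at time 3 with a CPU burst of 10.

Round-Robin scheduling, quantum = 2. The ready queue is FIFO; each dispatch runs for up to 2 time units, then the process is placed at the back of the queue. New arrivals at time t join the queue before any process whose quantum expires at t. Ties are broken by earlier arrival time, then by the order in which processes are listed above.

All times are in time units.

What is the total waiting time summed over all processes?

Schedule: | idle 0-2 | B 2-4 | C 4-6 | E 6-8 | A 8-10 | B 10-12 | C 12-14 | E 14-16 | A 16-18 | D 18-20 | B 20-22 | C 22-24 | E 24-26 | A 26-28 | D 28-30 | B 30-32 | C 32-34 | E 34-36 | A 36-37 | D 37-39 | B 39-41 | C 41-43 | E 43-45 | D 45-47 | B 47-49 | C 49-51 | D 51-53 | B 53-55 | C 55-56 | D 56-57 | B 57-59 |
Completion: A=37  B=59  C=56  D=57  E=45
Waiting = turnaround − burst: A=26, B=41, C=40, D=34, E=32
Total waiting = 26 + 41 + 40 + 34 + 32 = 173

173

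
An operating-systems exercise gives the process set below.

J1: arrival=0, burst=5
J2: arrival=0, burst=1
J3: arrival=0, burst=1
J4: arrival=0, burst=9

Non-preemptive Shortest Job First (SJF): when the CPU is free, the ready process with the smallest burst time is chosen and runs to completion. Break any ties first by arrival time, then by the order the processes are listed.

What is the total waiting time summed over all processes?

Schedule: | J2 0-1 | J3 1-2 | J1 2-7 | J4 7-16 |
Completion: J1=7  J2=1  J3=2  J4=16
Waiting = turnaround − burst: J1=2, J2=0, J3=1, J4=7
Total waiting = 2 + 0 + 1 + 7 = 10

10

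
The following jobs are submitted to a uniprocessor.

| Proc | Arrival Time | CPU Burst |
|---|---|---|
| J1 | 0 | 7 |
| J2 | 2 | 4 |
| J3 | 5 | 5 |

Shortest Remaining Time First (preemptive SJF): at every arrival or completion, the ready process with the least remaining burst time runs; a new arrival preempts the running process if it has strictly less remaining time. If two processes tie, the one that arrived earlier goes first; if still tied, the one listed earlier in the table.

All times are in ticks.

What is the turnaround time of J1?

Schedule: | J1 0-2 | J2 2-6 | J1 6-11 | J3 11-16 |
Completion: J1=11  J2=6  J3=16
Turnaround(J1) = completion − arrival = 11 − 0 = 11

11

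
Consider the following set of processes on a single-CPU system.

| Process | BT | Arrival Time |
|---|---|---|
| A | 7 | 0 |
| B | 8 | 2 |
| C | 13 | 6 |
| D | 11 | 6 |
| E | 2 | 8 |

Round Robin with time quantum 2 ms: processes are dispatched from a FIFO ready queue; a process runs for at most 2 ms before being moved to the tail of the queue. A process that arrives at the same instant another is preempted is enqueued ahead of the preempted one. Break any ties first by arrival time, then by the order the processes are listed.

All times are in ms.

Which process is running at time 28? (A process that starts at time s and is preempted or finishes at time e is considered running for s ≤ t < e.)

D

Schedule: | A 0-2 | B 2-4 | A 4-6 | B 6-8 | C 8-10 | D 10-12 | A 12-14 | E 14-16 | B 16-18 | C 18-20 | D 20-22 | A 22-23 | B 23-25 | C 25-27 | D 27-29 | C 29-31 | D 31-33 | C 33-35 | D 35-37 | C 37-39 | D 39-40 | C 40-41 |
Completion: A=23  B=25  C=41  D=40  E=16
Turnaround (C−A): A=23  B=23  C=35  D=34  E=8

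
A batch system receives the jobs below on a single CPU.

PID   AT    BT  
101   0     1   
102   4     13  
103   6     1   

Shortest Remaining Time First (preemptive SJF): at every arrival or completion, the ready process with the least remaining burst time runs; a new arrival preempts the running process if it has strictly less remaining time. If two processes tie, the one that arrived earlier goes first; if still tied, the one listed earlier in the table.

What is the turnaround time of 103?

Gantt: | 101 0-1 | idle 1-4 | 102 4-6 | 103 6-7 | 102 7-18 |
Completion: 101=1  102=18  103=7
Turnaround (C−A): 101=1  102=14  103=1
Turnaround(103) = completion − arrival = 7 − 6 = 1

1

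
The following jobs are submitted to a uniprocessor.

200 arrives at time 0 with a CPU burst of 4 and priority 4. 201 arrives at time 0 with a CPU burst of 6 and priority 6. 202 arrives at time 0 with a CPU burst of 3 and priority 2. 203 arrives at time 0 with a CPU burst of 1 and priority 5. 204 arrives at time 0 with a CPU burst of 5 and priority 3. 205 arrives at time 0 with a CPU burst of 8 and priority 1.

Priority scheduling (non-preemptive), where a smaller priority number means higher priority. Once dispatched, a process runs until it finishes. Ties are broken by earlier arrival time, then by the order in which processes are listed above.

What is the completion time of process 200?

20

Gantt: | 205 0-8 | 202 8-11 | 204 11-16 | 200 16-20 | 203 20-21 | 201 21-27 |
Completion: 200=20  201=27  202=11  203=21  204=16  205=8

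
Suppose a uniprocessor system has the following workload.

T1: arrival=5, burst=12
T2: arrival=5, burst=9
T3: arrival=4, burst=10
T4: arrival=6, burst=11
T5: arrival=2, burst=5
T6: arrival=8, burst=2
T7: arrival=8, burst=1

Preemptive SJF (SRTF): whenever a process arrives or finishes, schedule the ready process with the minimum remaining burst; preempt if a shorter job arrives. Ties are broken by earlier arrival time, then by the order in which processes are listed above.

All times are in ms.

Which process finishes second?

Gantt: | idle 0-2 | T5 2-7 | T2 7-8 | T7 8-9 | T6 9-11 | T2 11-19 | T3 19-29 | T4 29-40 | T1 40-52 |
Completion: T1=52  T2=19  T3=29  T4=40  T5=7  T6=11  T7=9
Finish order: T5 → T7 → T6 → T2 → T3 → T4 → T1

T7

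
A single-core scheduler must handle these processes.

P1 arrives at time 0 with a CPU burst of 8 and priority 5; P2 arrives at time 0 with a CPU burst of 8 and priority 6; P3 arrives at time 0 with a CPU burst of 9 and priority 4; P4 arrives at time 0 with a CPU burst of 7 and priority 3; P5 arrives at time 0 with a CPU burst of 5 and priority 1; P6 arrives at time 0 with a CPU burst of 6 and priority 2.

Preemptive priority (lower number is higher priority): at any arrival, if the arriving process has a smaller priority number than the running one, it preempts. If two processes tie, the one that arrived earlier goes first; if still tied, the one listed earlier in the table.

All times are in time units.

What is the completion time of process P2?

43

Gantt: | P5 0-5 | P6 5-11 | P4 11-18 | P3 18-27 | P1 27-35 | P2 35-43 |
Completion: P1=35  P2=43  P3=27  P4=18  P5=5  P6=11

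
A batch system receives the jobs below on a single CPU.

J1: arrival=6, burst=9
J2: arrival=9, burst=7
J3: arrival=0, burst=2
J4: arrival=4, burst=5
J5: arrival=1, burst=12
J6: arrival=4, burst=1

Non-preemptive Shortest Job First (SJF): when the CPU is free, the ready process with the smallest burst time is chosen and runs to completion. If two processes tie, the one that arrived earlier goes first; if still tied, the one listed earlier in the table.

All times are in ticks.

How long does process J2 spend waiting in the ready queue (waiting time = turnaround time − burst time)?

11

Gantt: | J3 0-2 | J5 2-14 | J6 14-15 | J4 15-20 | J2 20-27 | J1 27-36 |
Completion: J1=36  J2=27  J3=2  J4=20  J5=14  J6=15
Waiting(J2) = turnaround − burst = 18 − 7 = 11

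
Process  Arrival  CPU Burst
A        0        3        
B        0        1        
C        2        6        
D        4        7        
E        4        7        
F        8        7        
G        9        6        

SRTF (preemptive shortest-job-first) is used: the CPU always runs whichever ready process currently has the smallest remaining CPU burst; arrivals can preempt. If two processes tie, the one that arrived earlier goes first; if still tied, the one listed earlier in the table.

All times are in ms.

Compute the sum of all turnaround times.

Schedule: | B 0-1 | A 1-4 | C 4-10 | G 10-16 | D 16-23 | E 23-30 | F 30-37 |
Completion: A=4  B=1  C=10  D=23  E=30  F=37  G=16
Turnaround (C−A): A=4  B=1  C=8  D=19  E=26  F=29  G=7
Turnaround = completion − arrival: A=4, B=1, C=8, D=19, E=26, F=29, G=7
Total turnaround = 4 + 1 + 8 + 19 + 26 + 29 + 7 = 94

94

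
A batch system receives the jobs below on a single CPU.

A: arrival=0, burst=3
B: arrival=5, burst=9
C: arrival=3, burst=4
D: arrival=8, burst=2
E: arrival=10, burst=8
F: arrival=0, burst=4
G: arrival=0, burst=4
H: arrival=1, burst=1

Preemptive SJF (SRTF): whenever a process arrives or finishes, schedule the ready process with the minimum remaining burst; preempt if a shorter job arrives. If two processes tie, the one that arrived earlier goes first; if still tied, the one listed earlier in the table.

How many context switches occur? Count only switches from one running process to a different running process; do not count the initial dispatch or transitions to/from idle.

8

Gantt: | A 0-1 | H 1-2 | A 2-4 | F 4-8 | D 8-10 | G 10-14 | C 14-18 | E 18-26 | B 26-35 |
Completion: A=4  B=35  C=18  D=10  E=26  F=8  G=14  H=2
Turnaround (C−A): A=4  B=30  C=15  D=2  E=16  F=8  G=14  H=1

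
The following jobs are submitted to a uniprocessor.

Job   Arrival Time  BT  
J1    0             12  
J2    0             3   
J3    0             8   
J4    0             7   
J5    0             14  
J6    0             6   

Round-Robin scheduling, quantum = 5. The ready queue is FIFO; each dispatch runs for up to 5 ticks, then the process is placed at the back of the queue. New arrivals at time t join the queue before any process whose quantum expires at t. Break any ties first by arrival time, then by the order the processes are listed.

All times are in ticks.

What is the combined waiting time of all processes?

Schedule: | J1 0-5 | J2 5-8 | J3 8-13 | J4 13-18 | J5 18-23 | J6 23-28 | J1 28-33 | J3 33-36 | J4 36-38 | J5 38-43 | J6 43-44 | J1 44-46 | J5 46-50 |
Completion: J1=46  J2=8  J3=36  J4=38  J5=50  J6=44
Waiting = turnaround − burst: J1=34, J2=5, J3=28, J4=31, J5=36, J6=38
Total waiting = 34 + 5 + 28 + 31 + 36 + 38 = 172

172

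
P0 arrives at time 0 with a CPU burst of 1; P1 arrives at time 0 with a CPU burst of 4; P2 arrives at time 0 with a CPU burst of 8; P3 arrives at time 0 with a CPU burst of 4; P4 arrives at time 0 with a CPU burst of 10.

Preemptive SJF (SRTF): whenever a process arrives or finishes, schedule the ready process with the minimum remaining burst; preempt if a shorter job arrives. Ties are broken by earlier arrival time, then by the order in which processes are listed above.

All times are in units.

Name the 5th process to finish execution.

Timeline: | P0 0-1 | P1 1-5 | P3 5-9 | P2 9-17 | P4 17-27 |
Completion: P0=1  P1=5  P2=17  P3=9  P4=27
Turnaround (C−A): P0=1  P1=5  P2=17  P3=9  P4=27
Finish order: P0 → P1 → P3 → P2 → P4

P4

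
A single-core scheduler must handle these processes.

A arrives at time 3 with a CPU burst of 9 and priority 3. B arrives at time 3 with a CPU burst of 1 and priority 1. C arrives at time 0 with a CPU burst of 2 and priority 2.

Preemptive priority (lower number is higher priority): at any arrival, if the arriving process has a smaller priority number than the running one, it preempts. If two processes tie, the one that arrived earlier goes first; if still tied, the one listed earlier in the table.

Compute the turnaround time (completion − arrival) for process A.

10

Gantt: | C 0-2 | idle 2-3 | B 3-4 | A 4-13 |
Completion: A=13  B=4  C=2
Turnaround (C−A): A=10  B=1  C=2
Turnaround(A) = completion − arrival = 13 − 3 = 10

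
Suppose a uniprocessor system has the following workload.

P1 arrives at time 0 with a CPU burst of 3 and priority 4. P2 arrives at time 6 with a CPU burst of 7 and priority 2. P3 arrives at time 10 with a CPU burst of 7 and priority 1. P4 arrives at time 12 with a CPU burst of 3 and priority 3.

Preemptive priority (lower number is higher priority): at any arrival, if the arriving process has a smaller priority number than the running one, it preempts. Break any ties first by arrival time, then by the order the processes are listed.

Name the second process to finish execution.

Timeline: | P1 0-3 | idle 3-6 | P2 6-10 | P3 10-17 | P2 17-20 | P4 20-23 |
Completion: P1=3  P2=20  P3=17  P4=23
Turnaround (C−A): P1=3  P2=14  P3=7  P4=11
Finish order: P1 → P3 → P2 → P4

P3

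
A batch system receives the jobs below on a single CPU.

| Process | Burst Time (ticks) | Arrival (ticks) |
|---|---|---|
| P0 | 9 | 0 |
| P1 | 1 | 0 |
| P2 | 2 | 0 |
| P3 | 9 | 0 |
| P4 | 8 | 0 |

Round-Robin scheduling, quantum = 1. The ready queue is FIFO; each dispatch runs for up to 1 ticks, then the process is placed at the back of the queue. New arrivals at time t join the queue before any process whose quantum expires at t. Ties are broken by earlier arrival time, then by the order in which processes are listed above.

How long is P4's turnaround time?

Schedule: | P0 0-1 | P1 1-2 | P2 2-3 | P3 3-4 | P4 4-5 | P0 5-6 | P2 6-7 | P3 7-8 | P4 8-9 | P0 9-10 | P3 10-11 | P4 11-12 | P0 12-13 | P3 13-14 | P4 14-15 | P0 15-16 | P3 16-17 | P4 17-18 | P0 18-19 | P3 19-20 | P4 20-21 | P0 21-22 | P3 22-23 | P4 23-24 | P0 24-25 | P3 25-26 | P4 26-27 | P0 27-28 | P3 28-29 |
Completion: P0=28  P1=2  P2=7  P3=29  P4=27
Turnaround(P4) = completion − arrival = 27 − 0 = 27

27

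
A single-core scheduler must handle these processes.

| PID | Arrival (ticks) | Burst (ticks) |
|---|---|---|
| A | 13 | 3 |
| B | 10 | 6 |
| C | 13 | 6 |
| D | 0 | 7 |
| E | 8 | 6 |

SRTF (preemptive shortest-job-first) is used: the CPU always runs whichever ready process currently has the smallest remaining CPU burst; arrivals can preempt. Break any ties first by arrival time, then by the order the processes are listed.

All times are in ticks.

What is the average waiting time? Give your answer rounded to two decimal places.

Gantt: | D 0-7 | idle 7-8 | E 8-14 | A 14-17 | B 17-23 | C 23-29 |
Completion: A=17  B=23  C=29  D=7  E=14
Waiting times: A=1, B=7, C=10, D=0, E=0
Average waiting = (1+7+10+0+0) / 5 = 18/5 = 3.60

3.60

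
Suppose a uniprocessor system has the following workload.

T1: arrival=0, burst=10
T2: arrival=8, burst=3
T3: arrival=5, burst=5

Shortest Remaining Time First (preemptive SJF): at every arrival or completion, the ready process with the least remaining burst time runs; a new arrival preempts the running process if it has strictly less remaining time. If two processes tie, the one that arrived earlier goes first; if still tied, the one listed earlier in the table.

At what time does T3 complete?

Timeline: | T1 0-10 | T2 10-13 | T3 13-18 |
Completion: T1=10  T2=13  T3=18

18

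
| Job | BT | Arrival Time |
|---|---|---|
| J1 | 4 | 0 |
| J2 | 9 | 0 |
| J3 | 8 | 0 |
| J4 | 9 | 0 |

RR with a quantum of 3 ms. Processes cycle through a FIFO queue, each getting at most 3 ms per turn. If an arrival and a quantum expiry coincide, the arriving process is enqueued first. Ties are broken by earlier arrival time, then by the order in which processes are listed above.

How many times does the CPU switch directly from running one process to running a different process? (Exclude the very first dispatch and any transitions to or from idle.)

10

Gantt: | J1 0-3 | J2 3-6 | J3 6-9 | J4 9-12 | J1 12-13 | J2 13-16 | J3 16-19 | J4 19-22 | J2 22-25 | J3 25-27 | J4 27-30 |
Completion: J1=13  J2=25  J3=27  J4=30
Turnaround (C−A): J1=13  J2=25  J3=27  J4=30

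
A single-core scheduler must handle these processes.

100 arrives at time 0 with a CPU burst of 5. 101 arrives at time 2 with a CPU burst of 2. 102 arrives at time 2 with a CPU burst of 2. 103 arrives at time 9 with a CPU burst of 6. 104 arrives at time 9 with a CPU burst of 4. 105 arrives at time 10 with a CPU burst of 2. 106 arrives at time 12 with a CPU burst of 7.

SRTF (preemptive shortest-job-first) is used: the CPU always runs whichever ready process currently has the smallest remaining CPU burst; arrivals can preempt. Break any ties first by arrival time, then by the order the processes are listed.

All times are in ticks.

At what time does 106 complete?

28

Schedule: | 100 0-2 | 101 2-4 | 102 4-6 | 100 6-9 | 104 9-10 | 105 10-12 | 104 12-15 | 103 15-21 | 106 21-28 |
Completion: 100=9  101=4  102=6  103=21  104=15  105=12  106=28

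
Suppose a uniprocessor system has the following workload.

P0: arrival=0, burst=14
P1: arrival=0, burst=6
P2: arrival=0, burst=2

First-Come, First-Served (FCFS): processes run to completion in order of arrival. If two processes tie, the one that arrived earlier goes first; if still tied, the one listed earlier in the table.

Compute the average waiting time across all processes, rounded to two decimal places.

11.33

Timeline: | P0 0-14 | P1 14-20 | P2 20-22 |
Completion: P0=14  P1=20  P2=22
Turnaround (C−A): P0=14  P1=20  P2=22
Waiting times: P0=0, P1=14, P2=20
Average waiting = (0+14+20) / 3 = 34/3 = 11.33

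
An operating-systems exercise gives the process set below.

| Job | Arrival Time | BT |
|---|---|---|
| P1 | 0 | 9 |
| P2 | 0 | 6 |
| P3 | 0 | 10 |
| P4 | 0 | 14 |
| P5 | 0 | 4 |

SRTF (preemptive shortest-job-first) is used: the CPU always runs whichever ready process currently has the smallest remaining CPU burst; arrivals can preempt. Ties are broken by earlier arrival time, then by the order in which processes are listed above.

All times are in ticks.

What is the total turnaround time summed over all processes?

105

Gantt: | P5 0-4 | P2 4-10 | P1 10-19 | P3 19-29 | P4 29-43 |
Completion: P1=19  P2=10  P3=29  P4=43  P5=4
Turnaround = completion − arrival: P1=19, P2=10, P3=29, P4=43, P5=4
Total turnaround = 19 + 10 + 29 + 43 + 4 = 105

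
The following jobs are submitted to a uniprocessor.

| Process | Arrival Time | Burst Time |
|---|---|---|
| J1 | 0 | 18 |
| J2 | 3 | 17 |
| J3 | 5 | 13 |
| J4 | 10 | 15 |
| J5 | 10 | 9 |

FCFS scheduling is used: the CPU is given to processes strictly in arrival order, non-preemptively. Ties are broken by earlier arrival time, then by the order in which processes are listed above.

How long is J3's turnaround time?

43

Schedule: | J1 0-18 | J2 18-35 | J3 35-48 | J4 48-63 | J5 63-72 |
Completion: J1=18  J2=35  J3=48  J4=63  J5=72
Turnaround(J3) = completion − arrival = 48 − 5 = 43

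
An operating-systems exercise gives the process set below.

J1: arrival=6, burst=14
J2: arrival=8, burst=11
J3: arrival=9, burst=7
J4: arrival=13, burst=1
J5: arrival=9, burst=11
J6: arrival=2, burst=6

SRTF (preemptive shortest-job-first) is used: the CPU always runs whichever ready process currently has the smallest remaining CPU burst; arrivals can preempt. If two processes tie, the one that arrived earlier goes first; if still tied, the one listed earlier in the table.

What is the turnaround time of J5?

Timeline: | idle 0-2 | J6 2-8 | J2 8-9 | J3 9-13 | J4 13-14 | J3 14-17 | J2 17-27 | J5 27-38 | J1 38-52 |
Completion: J1=52  J2=27  J3=17  J4=14  J5=38  J6=8
Turnaround(J5) = completion − arrival = 38 − 9 = 29

29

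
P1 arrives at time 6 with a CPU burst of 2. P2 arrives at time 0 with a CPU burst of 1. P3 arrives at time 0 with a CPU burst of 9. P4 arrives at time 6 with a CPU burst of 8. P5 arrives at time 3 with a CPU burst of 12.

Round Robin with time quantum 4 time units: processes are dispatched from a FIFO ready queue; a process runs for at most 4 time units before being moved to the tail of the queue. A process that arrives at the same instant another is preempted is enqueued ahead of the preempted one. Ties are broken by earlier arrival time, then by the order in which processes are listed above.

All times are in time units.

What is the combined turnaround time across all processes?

Schedule: | P2 0-1 | P3 1-5 | P5 5-9 | P3 9-13 | P1 13-15 | P4 15-19 | P5 19-23 | P3 23-24 | P4 24-28 | P5 28-32 |
Completion: P1=15  P2=1  P3=24  P4=28  P5=32
Turnaround (C−A): P1=9  P2=1  P3=24  P4=22  P5=29
Turnaround = completion − arrival: P1=9, P2=1, P3=24, P4=22, P5=29
Total turnaround = 9 + 1 + 24 + 22 + 29 = 85

85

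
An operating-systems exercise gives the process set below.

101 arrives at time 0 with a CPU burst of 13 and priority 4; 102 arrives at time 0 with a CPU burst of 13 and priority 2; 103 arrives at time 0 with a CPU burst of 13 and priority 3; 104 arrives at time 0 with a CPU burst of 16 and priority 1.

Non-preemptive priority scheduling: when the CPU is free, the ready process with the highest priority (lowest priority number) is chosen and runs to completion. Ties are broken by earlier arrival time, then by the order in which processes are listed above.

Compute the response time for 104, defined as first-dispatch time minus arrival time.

0

Timeline: | 104 0-16 | 102 16-29 | 103 29-42 | 101 42-55 |
Completion: 101=55  102=29  103=42  104=16
Response(104) = first start − arrival = 0 − 0 = 0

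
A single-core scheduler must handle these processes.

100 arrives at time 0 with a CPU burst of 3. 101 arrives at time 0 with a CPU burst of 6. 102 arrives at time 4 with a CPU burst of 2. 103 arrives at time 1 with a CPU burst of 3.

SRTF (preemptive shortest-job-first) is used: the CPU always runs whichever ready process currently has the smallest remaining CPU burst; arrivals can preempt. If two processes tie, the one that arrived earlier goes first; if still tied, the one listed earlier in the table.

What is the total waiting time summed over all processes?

Timeline: | 100 0-3 | 103 3-6 | 102 6-8 | 101 8-14 |
Completion: 100=3  101=14  102=8  103=6
Waiting = turnaround − burst: 100=0, 101=8, 102=2, 103=2
Total waiting = 0 + 8 + 2 + 2 = 12

12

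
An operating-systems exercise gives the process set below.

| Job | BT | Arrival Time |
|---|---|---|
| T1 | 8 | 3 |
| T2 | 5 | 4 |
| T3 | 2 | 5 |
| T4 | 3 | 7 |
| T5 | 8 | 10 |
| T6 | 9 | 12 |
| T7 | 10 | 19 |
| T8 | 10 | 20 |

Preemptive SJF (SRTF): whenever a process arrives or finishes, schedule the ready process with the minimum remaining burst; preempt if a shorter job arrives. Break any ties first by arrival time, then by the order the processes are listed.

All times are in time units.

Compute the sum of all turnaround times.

Timeline: | idle 0-3 | T1 3-4 | T2 4-5 | T3 5-7 | T4 7-10 | T2 10-14 | T1 14-21 | T5 21-29 | T6 29-38 | T7 38-48 | T8 48-58 |
Completion: T1=21  T2=14  T3=7  T4=10  T5=29  T6=38  T7=48  T8=58
Turnaround (C−A): T1=18  T2=10  T3=2  T4=3  T5=19  T6=26  T7=29  T8=38
Turnaround = completion − arrival: T1=18, T2=10, T3=2, T4=3, T5=19, T6=26, T7=29, T8=38
Total turnaround = 18 + 10 + 2 + 3 + 19 + 26 + 29 + 38 = 145

145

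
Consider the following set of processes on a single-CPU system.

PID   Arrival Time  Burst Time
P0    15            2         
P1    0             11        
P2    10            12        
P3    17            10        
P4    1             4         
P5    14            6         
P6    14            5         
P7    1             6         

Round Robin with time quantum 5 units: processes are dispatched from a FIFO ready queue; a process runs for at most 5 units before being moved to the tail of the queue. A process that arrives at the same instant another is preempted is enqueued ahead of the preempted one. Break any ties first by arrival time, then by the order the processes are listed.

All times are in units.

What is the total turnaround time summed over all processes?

245

Timeline: | P1 0-5 | P4 5-9 | P7 9-14 | P1 14-19 | P2 19-24 | P5 24-29 | P6 29-34 | P7 34-35 | P0 35-37 | P3 37-42 | P1 42-43 | P2 43-48 | P5 48-49 | P3 49-54 | P2 54-56 |
Completion: P0=37  P1=43  P2=56  P3=54  P4=9  P5=49  P6=34  P7=35
Turnaround = completion − arrival: P0=22, P1=43, P2=46, P3=37, P4=8, P5=35, P6=20, P7=34
Total turnaround = 22 + 43 + 46 + 37 + 8 + 35 + 20 + 34 = 245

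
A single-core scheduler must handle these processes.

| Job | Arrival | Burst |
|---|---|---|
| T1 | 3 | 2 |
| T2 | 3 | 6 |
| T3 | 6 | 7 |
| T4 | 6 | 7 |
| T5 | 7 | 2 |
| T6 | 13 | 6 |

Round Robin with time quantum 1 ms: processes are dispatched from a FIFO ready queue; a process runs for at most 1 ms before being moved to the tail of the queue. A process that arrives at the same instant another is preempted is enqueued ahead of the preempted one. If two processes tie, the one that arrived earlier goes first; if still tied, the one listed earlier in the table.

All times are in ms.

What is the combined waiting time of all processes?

70

Timeline: | idle 0-3 | T1 3-4 | T2 4-5 | T1 5-6 | T2 6-7 | T3 7-8 | T4 8-9 | T5 9-10 | T2 10-11 | T3 11-12 | T4 12-13 | T5 13-14 | T2 14-15 | T3 15-16 | T6 16-17 | T4 17-18 | T2 18-19 | T3 19-20 | T6 20-21 | T4 21-22 | T2 22-23 | T3 23-24 | T6 24-25 | T4 25-26 | T3 26-27 | T6 27-28 | T4 28-29 | T3 29-30 | T6 30-31 | T4 31-32 | T6 32-33 |
Completion: T1=6  T2=23  T3=30  T4=32  T5=14  T6=33
Turnaround (C−A): T1=3  T2=20  T3=24  T4=26  T5=7  T6=20
Waiting = turnaround − burst: T1=1, T2=14, T3=17, T4=19, T5=5, T6=14
Total waiting = 1 + 14 + 17 + 19 + 5 + 14 = 70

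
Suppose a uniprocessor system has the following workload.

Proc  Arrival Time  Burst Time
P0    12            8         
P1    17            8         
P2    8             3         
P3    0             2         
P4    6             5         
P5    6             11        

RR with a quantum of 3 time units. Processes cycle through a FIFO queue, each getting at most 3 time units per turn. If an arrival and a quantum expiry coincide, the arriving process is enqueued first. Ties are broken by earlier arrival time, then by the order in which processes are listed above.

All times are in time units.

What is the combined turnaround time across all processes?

102

Gantt: | P3 0-2 | idle 2-6 | P4 6-9 | P5 9-12 | P2 12-15 | P4 15-17 | P0 17-20 | P5 20-23 | P1 23-26 | P0 26-29 | P5 29-32 | P1 32-35 | P0 35-37 | P5 37-39 | P1 39-41 |
Completion: P0=37  P1=41  P2=15  P3=2  P4=17  P5=39
Turnaround = completion − arrival: P0=25, P1=24, P2=7, P3=2, P4=11, P5=33
Total turnaround = 25 + 24 + 7 + 2 + 11 + 33 = 102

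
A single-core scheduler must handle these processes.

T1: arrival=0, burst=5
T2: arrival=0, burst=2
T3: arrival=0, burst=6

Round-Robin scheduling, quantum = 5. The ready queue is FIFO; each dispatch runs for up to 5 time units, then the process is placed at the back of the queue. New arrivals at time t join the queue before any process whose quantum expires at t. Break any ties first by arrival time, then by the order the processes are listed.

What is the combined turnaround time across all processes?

25

Gantt: | T1 0-5 | T2 5-7 | T3 7-13 |
Completion: T1=5  T2=7  T3=13
Turnaround (C−A): T1=5  T2=7  T3=13
Turnaround = completion − arrival: T1=5, T2=7, T3=13
Total turnaround = 5 + 7 + 13 = 25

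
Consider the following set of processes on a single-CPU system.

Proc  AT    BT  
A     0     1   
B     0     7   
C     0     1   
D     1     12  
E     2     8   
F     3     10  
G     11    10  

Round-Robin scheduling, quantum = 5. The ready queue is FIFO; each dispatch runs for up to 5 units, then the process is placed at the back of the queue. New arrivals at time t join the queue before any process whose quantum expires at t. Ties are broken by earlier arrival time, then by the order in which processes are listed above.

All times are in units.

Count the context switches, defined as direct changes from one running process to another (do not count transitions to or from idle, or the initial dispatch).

12

Schedule: | A 0-1 | B 1-6 | C 6-7 | D 7-12 | E 12-17 | F 17-22 | B 22-24 | G 24-29 | D 29-34 | E 34-37 | F 37-42 | G 42-47 | D 47-49 |
Completion: A=1  B=24  C=7  D=49  E=37  F=42  G=47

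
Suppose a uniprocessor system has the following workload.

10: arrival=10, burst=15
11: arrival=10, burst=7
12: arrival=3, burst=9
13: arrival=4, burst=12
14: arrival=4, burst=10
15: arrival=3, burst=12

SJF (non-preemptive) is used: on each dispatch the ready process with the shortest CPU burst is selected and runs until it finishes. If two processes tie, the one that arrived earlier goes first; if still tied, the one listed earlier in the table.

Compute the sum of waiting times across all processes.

Timeline: | idle 0-3 | 12 3-12 | 11 12-19 | 14 19-29 | 15 29-41 | 13 41-53 | 10 53-68 |
Completion: 10=68  11=19  12=12  13=53  14=29  15=41
Turnaround (C−A): 10=58  11=9  12=9  13=49  14=25  15=38
Waiting = turnaround − burst: 10=43, 11=2, 12=0, 13=37, 14=15, 15=26
Total waiting = 43 + 2 + 0 + 37 + 15 + 26 = 123

123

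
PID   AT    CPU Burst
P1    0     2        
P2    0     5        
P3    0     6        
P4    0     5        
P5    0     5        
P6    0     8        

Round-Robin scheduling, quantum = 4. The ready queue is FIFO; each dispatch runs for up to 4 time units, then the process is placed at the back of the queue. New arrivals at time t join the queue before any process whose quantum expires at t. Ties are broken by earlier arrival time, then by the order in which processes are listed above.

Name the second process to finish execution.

P2

Timeline: | P1 0-2 | P2 2-6 | P3 6-10 | P4 10-14 | P5 14-18 | P6 18-22 | P2 22-23 | P3 23-25 | P4 25-26 | P5 26-27 | P6 27-31 |
Completion: P1=2  P2=23  P3=25  P4=26  P5=27  P6=31
Finish order: P1 → P2 → P3 → P4 → P5 → P6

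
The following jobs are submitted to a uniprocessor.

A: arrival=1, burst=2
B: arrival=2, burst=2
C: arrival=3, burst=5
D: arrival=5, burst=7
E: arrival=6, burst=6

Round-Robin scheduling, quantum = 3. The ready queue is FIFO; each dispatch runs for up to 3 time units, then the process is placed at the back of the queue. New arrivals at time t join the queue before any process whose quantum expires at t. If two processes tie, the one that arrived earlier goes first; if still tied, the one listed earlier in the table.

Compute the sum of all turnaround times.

52

Schedule: | idle 0-1 | A 1-3 | B 3-5 | C 5-8 | D 8-11 | E 11-14 | C 14-16 | D 16-19 | E 19-22 | D 22-23 |
Completion: A=3  B=5  C=16  D=23  E=22
Turnaround (C−A): A=2  B=3  C=13  D=18  E=16
Turnaround = completion − arrival: A=2, B=3, C=13, D=18, E=16
Total turnaround = 2 + 3 + 13 + 18 + 16 = 52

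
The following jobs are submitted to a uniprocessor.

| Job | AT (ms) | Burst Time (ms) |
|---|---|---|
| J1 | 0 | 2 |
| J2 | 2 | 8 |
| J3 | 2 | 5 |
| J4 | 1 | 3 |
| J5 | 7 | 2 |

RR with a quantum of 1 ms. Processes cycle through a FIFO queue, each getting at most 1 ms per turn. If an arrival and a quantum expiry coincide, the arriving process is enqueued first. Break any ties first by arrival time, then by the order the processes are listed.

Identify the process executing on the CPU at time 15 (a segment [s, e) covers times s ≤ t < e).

Schedule: | J1 0-1 | J4 1-2 | J1 2-3 | J2 3-4 | J3 4-5 | J4 5-6 | J2 6-7 | J3 7-8 | J4 8-9 | J5 9-10 | J2 10-11 | J3 11-12 | J5 12-13 | J2 13-14 | J3 14-15 | J2 15-16 | J3 16-17 | J2 17-20 |
Completion: J1=3  J2=20  J3=17  J4=9  J5=13
Turnaround (C−A): J1=3  J2=18  J3=15  J4=8  J5=6

J2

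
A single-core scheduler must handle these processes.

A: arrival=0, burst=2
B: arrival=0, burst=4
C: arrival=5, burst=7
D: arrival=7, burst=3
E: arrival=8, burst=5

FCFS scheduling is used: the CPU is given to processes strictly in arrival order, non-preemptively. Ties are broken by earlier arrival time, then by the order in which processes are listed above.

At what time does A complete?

2

Schedule: | A 0-2 | B 2-6 | C 6-13 | D 13-16 | E 16-21 |
Completion: A=2  B=6  C=13  D=16  E=21
Turnaround (C−A): A=2  B=6  C=8  D=9  E=13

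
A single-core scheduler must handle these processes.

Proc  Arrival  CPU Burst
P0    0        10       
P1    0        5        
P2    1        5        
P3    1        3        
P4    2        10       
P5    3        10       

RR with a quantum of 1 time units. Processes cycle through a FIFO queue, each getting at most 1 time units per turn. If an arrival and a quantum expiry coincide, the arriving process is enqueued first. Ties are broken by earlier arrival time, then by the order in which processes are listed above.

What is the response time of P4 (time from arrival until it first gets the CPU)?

Schedule: | P0 0-1 | P1 1-2 | P2 2-3 | P3 3-4 | P0 4-5 | P4 5-6 | P1 6-7 | P5 7-8 | P2 8-9 | P3 9-10 | P0 10-11 | P4 11-12 | P1 12-13 | P5 13-14 | P2 14-15 | P3 15-16 | P0 16-17 | P4 17-18 | P1 18-19 | P5 19-20 | P2 20-21 | P0 21-22 | P4 22-23 | P1 23-24 | P5 24-25 | P2 25-26 | P0 26-27 | P4 27-28 | P5 28-29 | P0 29-30 | P4 30-31 | P5 31-32 | P0 32-33 | P4 33-34 | P5 34-35 | P0 35-36 | P4 36-37 | P5 37-38 | P0 38-39 | P4 39-40 | P5 40-41 | P4 41-42 | P5 42-43 |
Completion: P0=39  P1=24  P2=26  P3=16  P4=42  P5=43
Response(P4) = first start − arrival = 5 − 2 = 3

3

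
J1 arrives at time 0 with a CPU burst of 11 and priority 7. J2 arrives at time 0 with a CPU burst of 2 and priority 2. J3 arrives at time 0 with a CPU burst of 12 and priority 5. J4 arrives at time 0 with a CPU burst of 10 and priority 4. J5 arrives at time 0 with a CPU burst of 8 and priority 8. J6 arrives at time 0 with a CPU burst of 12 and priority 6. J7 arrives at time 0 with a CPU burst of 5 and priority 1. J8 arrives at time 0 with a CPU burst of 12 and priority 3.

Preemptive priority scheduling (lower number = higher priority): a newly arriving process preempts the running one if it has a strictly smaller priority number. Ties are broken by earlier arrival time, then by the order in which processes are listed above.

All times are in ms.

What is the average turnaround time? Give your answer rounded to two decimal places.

Schedule: | J7 0-5 | J2 5-7 | J8 7-19 | J4 19-29 | J3 29-41 | J6 41-53 | J1 53-64 | J5 64-72 |
Completion: J1=64  J2=7  J3=41  J4=29  J5=72  J6=53  J7=5  J8=19
Turnaround times: J1=64, J2=7, J3=41, J4=29, J5=72, J6=53, J7=5, J8=19
Average turnaround = (64+7+41+29+72+53+5+19) / 8 = 290/8 = 36.25

36.25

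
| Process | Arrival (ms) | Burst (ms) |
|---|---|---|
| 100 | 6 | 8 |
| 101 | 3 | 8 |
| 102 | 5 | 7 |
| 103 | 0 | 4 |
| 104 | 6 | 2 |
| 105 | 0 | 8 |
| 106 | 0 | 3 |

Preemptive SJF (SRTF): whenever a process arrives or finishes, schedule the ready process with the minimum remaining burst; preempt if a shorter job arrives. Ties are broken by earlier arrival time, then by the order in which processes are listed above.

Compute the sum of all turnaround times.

111

Gantt: | 106 0-3 | 103 3-7 | 104 7-9 | 102 9-16 | 105 16-24 | 101 24-32 | 100 32-40 |
Completion: 100=40  101=32  102=16  103=7  104=9  105=24  106=3
Turnaround = completion − arrival: 100=34, 101=29, 102=11, 103=7, 104=3, 105=24, 106=3
Total turnaround = 34 + 29 + 11 + 7 + 3 + 24 + 3 = 111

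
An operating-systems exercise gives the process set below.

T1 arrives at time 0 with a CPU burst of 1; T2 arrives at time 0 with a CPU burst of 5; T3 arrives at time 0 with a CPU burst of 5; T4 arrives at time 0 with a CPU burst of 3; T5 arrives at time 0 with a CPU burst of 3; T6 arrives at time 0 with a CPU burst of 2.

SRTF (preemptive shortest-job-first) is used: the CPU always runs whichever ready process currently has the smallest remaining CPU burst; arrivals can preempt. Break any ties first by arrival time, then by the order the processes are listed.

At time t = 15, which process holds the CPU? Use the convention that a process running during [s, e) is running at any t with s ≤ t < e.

T3

Timeline: | T1 0-1 | T6 1-3 | T4 3-6 | T5 6-9 | T2 9-14 | T3 14-19 |
Completion: T1=1  T2=14  T3=19  T4=6  T5=9  T6=3
Turnaround (C−A): T1=1  T2=14  T3=19  T4=6  T5=9  T6=3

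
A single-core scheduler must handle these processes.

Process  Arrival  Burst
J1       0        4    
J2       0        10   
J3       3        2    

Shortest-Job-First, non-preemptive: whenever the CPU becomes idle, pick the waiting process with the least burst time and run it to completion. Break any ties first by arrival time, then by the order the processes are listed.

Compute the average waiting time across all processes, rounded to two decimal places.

2.33

Gantt: | J1 0-4 | J3 4-6 | J2 6-16 |
Completion: J1=4  J2=16  J3=6
Turnaround (C−A): J1=4  J2=16  J3=3
Waiting times: J1=0, J2=6, J3=1
Average waiting = (0+6+1) / 3 = 7/3 = 2.33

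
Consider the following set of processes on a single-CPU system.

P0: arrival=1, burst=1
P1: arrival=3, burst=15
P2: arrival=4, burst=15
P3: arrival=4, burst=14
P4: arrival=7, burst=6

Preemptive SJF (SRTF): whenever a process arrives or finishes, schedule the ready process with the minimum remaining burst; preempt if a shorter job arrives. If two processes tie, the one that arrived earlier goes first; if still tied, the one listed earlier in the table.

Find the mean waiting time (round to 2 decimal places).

Gantt: | idle 0-1 | P0 1-2 | idle 2-3 | P1 3-7 | P4 7-13 | P1 13-24 | P3 24-38 | P2 38-53 |
Completion: P0=2  P1=24  P2=53  P3=38  P4=13
Turnaround (C−A): P0=1  P1=21  P2=49  P3=34  P4=6
Waiting times: P0=0, P1=6, P2=34, P3=20, P4=0
Average waiting = (0+6+34+20+0) / 5 = 60/5 = 12.00

12.00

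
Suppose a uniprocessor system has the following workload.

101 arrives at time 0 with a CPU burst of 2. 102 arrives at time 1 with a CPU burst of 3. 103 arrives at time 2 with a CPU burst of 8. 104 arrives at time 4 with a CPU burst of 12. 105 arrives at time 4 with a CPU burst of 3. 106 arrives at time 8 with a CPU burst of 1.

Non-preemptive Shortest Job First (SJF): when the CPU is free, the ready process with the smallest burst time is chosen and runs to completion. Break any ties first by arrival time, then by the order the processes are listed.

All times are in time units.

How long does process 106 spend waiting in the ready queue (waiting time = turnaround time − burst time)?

Gantt: | 101 0-2 | 102 2-5 | 105 5-8 | 106 8-9 | 103 9-17 | 104 17-29 |
Completion: 101=2  102=5  103=17  104=29  105=8  106=9
Turnaround (C−A): 101=2  102=4  103=15  104=25  105=4  106=1
Waiting(106) = turnaround − burst = 1 − 1 = 0

0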